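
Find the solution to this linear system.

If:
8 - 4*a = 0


Then:
a = 2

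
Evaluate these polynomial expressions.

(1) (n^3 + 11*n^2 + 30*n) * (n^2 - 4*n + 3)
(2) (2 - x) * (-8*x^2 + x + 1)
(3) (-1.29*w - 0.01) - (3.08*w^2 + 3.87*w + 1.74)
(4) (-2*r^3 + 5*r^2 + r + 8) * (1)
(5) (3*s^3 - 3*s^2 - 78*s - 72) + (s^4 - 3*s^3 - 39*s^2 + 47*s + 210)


(1) = n^5 + 7*n^4 - 11*n^3 - 87*n^2 + 90*n
(2) = 8*x^3 - 17*x^2 + x + 2
(3) = -3.08*w^2 - 5.16*w - 1.75
(4) = -2*r^3 + 5*r^2 + r + 8
(5) = s^4 - 42*s^2 - 31*s + 138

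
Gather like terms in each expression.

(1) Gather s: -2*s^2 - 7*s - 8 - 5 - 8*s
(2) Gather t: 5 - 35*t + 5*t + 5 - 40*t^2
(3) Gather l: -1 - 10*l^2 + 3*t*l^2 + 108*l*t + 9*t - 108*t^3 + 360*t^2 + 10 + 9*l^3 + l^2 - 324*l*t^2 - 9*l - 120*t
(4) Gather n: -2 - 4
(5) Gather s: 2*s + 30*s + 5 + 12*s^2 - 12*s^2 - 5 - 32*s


(1) = -2*s^2 - 15*s - 13
(2) = -40*t^2 - 30*t + 10
(3) = 9*l^3 + l^2*(3*t - 9) + l*(-324*t^2 + 108*t - 9) - 108*t^3 + 360*t^2 - 111*t + 9
(4) = -6
(5) = 0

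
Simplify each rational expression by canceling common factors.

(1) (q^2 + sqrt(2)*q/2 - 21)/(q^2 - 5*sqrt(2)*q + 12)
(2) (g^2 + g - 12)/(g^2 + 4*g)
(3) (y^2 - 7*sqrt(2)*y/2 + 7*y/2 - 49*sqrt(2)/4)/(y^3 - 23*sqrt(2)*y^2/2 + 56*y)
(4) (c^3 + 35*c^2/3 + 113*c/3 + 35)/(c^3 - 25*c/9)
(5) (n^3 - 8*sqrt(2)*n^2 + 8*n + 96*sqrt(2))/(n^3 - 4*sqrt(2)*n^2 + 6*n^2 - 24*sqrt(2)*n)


(1) = (2*q + 7*sqrt(2))/(2*q - 4*sqrt(2))
(2) = (g - 3)/g
(3) = (8*y + 28)/(8*y^2 - 64*sqrt(2)*y)
(4) = (3*c^2 + 30*c + 63)/(3*c^2 - 5*c)
(5) = (n^2 - 4*sqrt(2)*n - 24)/(n^2 + 6*n)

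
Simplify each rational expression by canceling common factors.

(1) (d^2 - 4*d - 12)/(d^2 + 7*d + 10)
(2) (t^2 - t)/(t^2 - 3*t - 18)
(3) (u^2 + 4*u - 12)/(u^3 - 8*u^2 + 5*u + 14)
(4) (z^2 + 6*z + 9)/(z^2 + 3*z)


(1) = (d - 6)/(d + 5)
(2) = (t^2 - t)/(t^2 - 3*t - 18)
(3) = (u + 6)/(u^2 - 6*u - 7)
(4) = (z + 3)/z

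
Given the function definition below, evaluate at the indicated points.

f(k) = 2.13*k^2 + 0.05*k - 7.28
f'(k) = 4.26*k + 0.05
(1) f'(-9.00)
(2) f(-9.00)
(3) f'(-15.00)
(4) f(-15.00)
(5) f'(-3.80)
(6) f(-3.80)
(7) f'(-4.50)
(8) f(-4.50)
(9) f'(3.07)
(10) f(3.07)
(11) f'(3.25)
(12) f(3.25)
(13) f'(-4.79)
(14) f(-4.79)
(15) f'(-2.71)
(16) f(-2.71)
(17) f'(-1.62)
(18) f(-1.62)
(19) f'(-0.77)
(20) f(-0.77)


(1) = -38.29
(2) = 164.80
(3) = -63.85
(4) = 471.22
(5) = -16.14
(6) = 23.29
(7) = -19.12
(8) = 35.63
(9) = 13.13
(10) = 12.95
(11) = 13.89
(12) = 15.38
(13) = -20.36
(14) = 41.35
(15) = -11.49
(16) = 8.23
(17) = -6.85
(18) = -1.77
(19) = -3.23
(20) = -6.06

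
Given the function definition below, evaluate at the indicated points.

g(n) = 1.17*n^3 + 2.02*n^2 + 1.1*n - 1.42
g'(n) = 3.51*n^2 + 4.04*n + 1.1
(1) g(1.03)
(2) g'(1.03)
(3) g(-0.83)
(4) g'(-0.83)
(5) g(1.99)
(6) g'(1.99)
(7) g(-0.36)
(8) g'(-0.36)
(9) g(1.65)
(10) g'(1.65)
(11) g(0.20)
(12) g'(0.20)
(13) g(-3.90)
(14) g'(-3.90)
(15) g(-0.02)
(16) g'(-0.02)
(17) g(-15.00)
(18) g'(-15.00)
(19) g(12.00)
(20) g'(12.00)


(1) = 3.13
(2) = 8.98
(3) = -1.61
(4) = 0.16
(5) = 17.99
(6) = 23.04
(7) = -1.61
(8) = 0.10
(9) = 11.15
(10) = 17.32
(11) = -1.11
(12) = 2.05
(13) = -44.39
(14) = 38.73
(15) = -1.44
(16) = 1.02
(17) = -3512.17
(18) = 730.25
(19) = 2324.42
(20) = 555.02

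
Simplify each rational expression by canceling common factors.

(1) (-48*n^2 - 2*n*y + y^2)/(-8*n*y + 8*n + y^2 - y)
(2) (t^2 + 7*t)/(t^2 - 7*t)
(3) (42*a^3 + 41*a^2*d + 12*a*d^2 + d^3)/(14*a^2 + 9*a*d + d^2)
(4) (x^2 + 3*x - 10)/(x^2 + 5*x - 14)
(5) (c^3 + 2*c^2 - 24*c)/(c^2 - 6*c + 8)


(1) = (6*n + y)/(y - 1)
(2) = (t + 7)/(t - 7)
(3) = 3*a + d
(4) = (x + 5)/(x + 7)
(5) = (c^2 + 6*c)/(c - 2)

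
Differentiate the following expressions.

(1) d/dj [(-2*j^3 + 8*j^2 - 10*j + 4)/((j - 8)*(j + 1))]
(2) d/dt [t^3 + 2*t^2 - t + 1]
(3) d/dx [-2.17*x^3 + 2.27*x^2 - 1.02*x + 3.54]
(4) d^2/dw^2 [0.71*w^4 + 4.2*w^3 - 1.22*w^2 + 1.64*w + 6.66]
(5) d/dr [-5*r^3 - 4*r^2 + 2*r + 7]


(1) = 2*(-j^4 + 14*j^3 + j^2 - 68*j + 54)/(j^4 - 14*j^3 + 33*j^2 + 112*j + 64)
(2) = 3*t^2 + 4*t - 1
(3) = -6.51*x^2 + 4.54*x - 1.02
(4) = 8.52*w^2 + 25.2*w - 2.44
(5) = -15*r^2 - 8*r + 2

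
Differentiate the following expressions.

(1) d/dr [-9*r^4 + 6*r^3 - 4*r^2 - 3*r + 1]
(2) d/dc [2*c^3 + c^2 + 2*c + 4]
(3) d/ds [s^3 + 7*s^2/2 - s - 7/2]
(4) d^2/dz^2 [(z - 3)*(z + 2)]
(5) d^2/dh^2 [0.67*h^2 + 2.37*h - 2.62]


(1) = -36*r^3 + 18*r^2 - 8*r - 3
(2) = 6*c^2 + 2*c + 2
(3) = 3*s^2 + 7*s - 1
(4) = 2
(5) = 1.34000000000000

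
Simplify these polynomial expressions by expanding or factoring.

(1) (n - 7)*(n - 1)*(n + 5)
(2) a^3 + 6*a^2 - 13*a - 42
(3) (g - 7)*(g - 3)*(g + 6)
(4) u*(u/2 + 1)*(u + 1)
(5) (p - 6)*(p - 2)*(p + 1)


(1) = n^3 - 3*n^2 - 33*n + 35
(2) = (a - 3)*(a + 2)*(a + 7)
(3) = g^3 - 4*g^2 - 39*g + 126
(4) = u^3/2 + 3*u^2/2 + u
(5) = p^3 - 7*p^2 + 4*p + 12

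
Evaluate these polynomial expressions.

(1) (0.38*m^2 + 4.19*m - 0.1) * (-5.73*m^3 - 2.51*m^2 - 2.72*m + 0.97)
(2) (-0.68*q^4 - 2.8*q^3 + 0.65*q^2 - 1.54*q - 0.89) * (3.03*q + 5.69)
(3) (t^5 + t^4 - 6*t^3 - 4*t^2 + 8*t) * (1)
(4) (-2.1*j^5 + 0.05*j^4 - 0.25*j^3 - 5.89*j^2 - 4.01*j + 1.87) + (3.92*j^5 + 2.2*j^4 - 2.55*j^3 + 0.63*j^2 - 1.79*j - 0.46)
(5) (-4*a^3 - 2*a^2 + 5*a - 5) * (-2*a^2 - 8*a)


(1) = -2.1774*m^5 - 24.9625*m^4 - 10.9775*m^3 - 10.7772*m^2 + 4.3363*m - 0.097
(2) = -2.0604*q^5 - 12.3532*q^4 - 13.9625*q^3 - 0.9677*q^2 - 11.4593*q - 5.0641
(3) = t^5 + t^4 - 6*t^3 - 4*t^2 + 8*t
(4) = 1.82*j^5 + 2.25*j^4 - 2.8*j^3 - 5.26*j^2 - 5.8*j + 1.41
(5) = 8*a^5 + 36*a^4 + 6*a^3 - 30*a^2 + 40*a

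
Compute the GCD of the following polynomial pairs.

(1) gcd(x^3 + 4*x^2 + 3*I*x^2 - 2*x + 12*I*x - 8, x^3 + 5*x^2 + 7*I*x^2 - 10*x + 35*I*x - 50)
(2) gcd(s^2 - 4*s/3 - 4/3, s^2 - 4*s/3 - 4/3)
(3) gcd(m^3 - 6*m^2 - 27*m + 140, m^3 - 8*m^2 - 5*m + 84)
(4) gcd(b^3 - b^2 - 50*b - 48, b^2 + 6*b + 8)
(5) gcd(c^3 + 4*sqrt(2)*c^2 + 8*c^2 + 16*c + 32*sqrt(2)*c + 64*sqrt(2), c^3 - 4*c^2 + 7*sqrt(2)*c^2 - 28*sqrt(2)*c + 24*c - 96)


(1) = gcd((x + 4)*(x + I)*(x + 2*I), (x + 5)*(x + 2*I)*(x + 5*I)) = x + 2*I
(2) = gcd((s - 2)*(s + 2/3), (s - 2)*(s + 2/3)) = s^2 - 4*s/3 - 4/3
(3) = m^2 - 11*m + 28
(4) = 1
(5) = c + 4*sqrt(2)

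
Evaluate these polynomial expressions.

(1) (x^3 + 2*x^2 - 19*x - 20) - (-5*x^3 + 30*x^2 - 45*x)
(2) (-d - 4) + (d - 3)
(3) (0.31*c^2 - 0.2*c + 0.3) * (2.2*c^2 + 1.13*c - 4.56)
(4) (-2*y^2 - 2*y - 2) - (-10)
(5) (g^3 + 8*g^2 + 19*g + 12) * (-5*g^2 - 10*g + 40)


(1) = 6*x^3 - 28*x^2 + 26*x - 20
(2) = -7
(3) = 0.682*c^4 - 0.0897*c^3 - 0.9796*c^2 + 1.251*c - 1.368
(4) = -2*y^2 - 2*y + 8
(5) = -5*g^5 - 50*g^4 - 135*g^3 + 70*g^2 + 640*g + 480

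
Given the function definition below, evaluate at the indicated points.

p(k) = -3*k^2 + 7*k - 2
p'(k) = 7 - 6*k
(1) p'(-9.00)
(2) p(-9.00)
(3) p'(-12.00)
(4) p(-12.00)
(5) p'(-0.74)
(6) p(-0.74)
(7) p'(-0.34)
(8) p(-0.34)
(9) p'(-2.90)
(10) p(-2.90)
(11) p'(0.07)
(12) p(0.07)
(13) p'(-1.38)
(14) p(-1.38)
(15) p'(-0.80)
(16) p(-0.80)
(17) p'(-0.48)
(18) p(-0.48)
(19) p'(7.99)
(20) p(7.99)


(1) = 61.00
(2) = -308.00
(3) = 79.00
(4) = -518.00
(5) = 11.44
(6) = -8.82
(7) = 9.04
(8) = -4.73
(9) = 24.40
(10) = -47.53
(11) = 6.58
(12) = -1.52
(13) = 15.28
(14) = -17.37
(15) = 11.80
(16) = -9.52
(17) = 9.88
(18) = -6.05
(19) = -40.94
(20) = -137.59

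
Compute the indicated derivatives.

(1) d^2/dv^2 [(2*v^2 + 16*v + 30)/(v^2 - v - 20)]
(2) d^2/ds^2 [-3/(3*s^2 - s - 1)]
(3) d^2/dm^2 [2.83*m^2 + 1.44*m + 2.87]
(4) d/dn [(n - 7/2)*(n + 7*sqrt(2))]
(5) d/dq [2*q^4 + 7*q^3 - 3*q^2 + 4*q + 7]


(1) = 12*(3*v^3 + 35*v^2 + 145*v + 185)/(v^6 - 3*v^5 - 57*v^4 + 119*v^3 + 1140*v^2 - 1200*v - 8000)
(2) = 6*(-9*s^2 + 3*s + (6*s - 1)^2 + 3)/(-3*s^2 + s + 1)^3
(3) = 5.66000000000000
(4) = 2*n - 7/2 + 7*sqrt(2)
(5) = 8*q^3 + 21*q^2 - 6*q + 4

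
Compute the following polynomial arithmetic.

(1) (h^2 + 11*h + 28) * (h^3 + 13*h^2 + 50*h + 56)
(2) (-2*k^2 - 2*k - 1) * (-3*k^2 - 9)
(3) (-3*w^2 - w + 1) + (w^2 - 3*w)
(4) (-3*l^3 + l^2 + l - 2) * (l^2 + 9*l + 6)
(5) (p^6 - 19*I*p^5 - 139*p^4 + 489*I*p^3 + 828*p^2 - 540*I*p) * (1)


(1) = h^5 + 24*h^4 + 221*h^3 + 970*h^2 + 2016*h + 1568
(2) = 6*k^4 + 6*k^3 + 21*k^2 + 18*k + 9
(3) = -2*w^2 - 4*w + 1
(4) = -3*l^5 - 26*l^4 - 8*l^3 + 13*l^2 - 12*l - 12
(5) = p^6 - 19*I*p^5 - 139*p^4 + 489*I*p^3 + 828*p^2 - 540*I*p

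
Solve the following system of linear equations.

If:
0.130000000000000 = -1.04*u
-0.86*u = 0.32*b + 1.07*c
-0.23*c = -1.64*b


Then:
b = 0.01
c = 0.10
u = -0.12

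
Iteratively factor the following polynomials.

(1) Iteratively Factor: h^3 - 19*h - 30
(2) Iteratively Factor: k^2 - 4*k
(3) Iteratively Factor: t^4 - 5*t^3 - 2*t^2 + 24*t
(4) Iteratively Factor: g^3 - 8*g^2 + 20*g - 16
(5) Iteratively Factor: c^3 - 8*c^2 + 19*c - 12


(1) = (h - 5)*(h^2 + 5*h + 6) = (h - 5)*(h + 2)*(h + 3)
(2) = (k - 4)*(k)
(3) = (t + 2)*(t^3 - 7*t^2 + 12*t) = (t - 4)*(t + 2)*(t^2 - 3*t) = (t - 4)*(t - 3)*(t + 2)*(t)
(4) = (g - 4)*(g^2 - 4*g + 4) = (g - 4)*(g - 2)*(g - 2)
(5) = (c - 3)*(c^2 - 5*c + 4) = (c - 3)*(c - 1)*(c - 4)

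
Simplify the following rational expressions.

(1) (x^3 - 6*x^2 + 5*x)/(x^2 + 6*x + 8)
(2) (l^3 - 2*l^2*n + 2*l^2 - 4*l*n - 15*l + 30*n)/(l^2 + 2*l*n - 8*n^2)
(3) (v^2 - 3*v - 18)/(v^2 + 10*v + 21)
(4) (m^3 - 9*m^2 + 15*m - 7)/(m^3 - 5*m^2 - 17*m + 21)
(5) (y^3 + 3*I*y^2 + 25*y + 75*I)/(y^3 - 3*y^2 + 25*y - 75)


(1) = (x^3 - 6*x^2 + 5*x)/(x^2 + 6*x + 8)
(2) = (l^2 + 2*l - 15)/(l + 4*n)
(3) = (v - 6)/(v + 7)
(4) = (m - 1)/(m + 3)
(5) = (y + 3*I)/(y - 3)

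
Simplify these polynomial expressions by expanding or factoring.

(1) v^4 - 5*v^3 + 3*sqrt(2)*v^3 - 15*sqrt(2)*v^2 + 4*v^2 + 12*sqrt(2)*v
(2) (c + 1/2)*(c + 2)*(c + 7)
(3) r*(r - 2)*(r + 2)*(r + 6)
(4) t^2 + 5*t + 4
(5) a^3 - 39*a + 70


(1) = v*(v - 4)*(v - 1)*(v + 3*sqrt(2))
(2) = c^3 + 19*c^2/2 + 37*c/2 + 7
(3) = r^4 + 6*r^3 - 4*r^2 - 24*r
(4) = (t + 1)*(t + 4)
(5) = (a - 5)*(a - 2)*(a + 7)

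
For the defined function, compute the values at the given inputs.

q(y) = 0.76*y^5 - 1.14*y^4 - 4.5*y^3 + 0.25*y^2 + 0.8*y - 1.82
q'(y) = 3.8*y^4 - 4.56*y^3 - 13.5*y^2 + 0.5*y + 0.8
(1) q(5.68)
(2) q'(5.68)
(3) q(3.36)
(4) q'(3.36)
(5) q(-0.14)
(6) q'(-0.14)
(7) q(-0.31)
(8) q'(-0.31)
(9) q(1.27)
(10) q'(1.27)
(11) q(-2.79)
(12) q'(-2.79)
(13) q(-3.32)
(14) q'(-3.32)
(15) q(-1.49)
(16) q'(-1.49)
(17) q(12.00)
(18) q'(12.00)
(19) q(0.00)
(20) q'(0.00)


(1) = 2492.77
(2) = 2687.75
(3) = 13.16
(4) = 161.42
(5) = -1.92
(6) = 0.48
(7) = -1.92
(8) = -0.48
(9) = -10.07
(10) = -19.79
(11) = -101.93
(12) = 223.60
(13) = -282.10
(14) = 478.88
(15) = 1.23
(16) = 3.90
(17) = 157741.06
(18) = 68979.92
(19) = -1.82
(20) = 0.80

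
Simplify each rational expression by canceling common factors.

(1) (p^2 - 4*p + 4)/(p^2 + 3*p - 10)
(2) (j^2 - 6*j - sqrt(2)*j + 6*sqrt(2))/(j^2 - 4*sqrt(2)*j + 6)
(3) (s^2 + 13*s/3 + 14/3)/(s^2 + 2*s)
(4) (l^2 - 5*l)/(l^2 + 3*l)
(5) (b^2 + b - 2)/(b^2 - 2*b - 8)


(1) = (p - 2)/(p + 5)
(2) = (j - 6)/(j - 3*sqrt(2))
(3) = (3*s + 7)/(3*s)
(4) = (l - 5)/(l + 3)
(5) = (b - 1)/(b - 4)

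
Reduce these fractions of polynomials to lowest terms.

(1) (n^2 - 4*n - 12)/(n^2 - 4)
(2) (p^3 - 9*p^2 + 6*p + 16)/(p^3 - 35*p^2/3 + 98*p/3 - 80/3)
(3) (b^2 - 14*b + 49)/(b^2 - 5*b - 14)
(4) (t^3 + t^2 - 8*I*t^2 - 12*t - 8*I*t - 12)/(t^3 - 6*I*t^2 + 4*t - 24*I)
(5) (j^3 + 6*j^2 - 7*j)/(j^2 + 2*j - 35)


(1) = (n - 6)/(n - 2)
(2) = (3*p + 3)/(3*p - 5)
(3) = (b - 7)/(b + 2)
(4) = (t + 1)/(t + 2*I)
(5) = (j^2 - j)/(j - 5)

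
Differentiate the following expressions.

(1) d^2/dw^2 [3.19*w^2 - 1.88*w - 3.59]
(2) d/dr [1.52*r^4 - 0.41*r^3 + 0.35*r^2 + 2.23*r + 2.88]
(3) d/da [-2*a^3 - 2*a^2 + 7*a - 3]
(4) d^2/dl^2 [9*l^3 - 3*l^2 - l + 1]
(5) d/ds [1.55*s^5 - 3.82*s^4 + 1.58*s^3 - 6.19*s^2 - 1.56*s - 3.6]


(1) = 6.38000000000000
(2) = 6.08*r^3 - 1.23*r^2 + 0.7*r + 2.23
(3) = -6*a^2 - 4*a + 7
(4) = 54*l - 6
(5) = 7.75*s^4 - 15.28*s^3 + 4.74*s^2 - 12.38*s - 1.56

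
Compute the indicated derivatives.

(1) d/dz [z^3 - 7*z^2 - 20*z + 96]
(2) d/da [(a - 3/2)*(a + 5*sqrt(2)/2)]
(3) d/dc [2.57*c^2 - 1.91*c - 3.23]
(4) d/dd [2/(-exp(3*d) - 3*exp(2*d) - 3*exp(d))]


(1) = 3*z^2 - 14*z - 20
(2) = 2*a - 3/2 + 5*sqrt(2)/2
(3) = 5.14*c - 1.91
(4) = 6*(exp(2*d) + 2*exp(d) + 1)*exp(-d)/(exp(2*d) + 3*exp(d) + 3)^2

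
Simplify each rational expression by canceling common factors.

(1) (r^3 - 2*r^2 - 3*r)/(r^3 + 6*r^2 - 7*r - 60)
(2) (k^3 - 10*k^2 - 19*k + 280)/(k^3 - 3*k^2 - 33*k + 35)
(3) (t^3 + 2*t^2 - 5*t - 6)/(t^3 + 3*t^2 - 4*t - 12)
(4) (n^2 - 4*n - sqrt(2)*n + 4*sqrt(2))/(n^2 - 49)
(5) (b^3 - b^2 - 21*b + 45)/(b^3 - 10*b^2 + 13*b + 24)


(1) = (r^2 + r)/(r^2 + 9*r + 20)
(2) = (k - 8)/(k - 1)
(3) = (t + 1)/(t + 2)
(4) = (n^2 + n*(-4 - sqrt(2)) + 4*sqrt(2))/(n^2 - 49)
(5) = (b^2 + 2*b - 15)/(b^2 - 7*b - 8)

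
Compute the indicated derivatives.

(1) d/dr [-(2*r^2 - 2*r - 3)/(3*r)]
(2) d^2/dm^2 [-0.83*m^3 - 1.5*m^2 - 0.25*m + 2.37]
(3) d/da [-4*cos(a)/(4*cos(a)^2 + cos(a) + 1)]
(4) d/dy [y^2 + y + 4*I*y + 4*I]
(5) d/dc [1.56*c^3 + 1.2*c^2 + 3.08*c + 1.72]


(1) = -2/3 - 1/r^2
(2) = -4.98*m - 3.0
(3) = -4*sin(3*a)/(cos(a) + 2*cos(2*a) + 3)^2
(4) = 2*y + 1 + 4*I
(5) = 4.68*c^2 + 2.4*c + 3.08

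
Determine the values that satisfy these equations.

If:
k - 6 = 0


Then:
k = 6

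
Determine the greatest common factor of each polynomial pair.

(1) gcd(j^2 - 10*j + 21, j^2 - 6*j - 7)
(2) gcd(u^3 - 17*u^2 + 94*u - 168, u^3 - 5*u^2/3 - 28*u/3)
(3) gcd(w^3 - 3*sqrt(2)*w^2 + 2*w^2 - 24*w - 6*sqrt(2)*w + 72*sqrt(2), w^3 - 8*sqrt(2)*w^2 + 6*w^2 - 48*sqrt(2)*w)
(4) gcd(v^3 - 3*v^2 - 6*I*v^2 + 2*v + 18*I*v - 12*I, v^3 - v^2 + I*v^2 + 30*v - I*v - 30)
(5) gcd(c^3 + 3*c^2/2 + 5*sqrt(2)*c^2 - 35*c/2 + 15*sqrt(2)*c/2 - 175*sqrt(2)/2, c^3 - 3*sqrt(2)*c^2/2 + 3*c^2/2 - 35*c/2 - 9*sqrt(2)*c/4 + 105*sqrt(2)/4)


(1) = gcd((j - 7)*(j - 3), (j - 7)*(j + 1)) = j - 7
(2) = u - 4
(3) = gcd((w - 4)*(w + 6)*(w - 3*sqrt(2)), w*(w + 6)*(w - 8*sqrt(2))) = w + 6
(4) = gcd((v - 2)*(v - 1)*(v - 6*I), (v - 1)*(v - 5*I)*(v + 6*I)) = v - 1
(5) = c^2 + 3*c/2 - 35/2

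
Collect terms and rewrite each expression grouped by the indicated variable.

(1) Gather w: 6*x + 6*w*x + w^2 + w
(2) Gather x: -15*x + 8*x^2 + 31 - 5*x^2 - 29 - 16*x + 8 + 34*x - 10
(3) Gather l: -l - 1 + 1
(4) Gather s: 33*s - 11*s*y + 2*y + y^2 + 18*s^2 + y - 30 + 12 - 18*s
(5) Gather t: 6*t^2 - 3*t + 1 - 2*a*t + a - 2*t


(1) = w^2 + w*(6*x + 1) + 6*x
(2) = 3*x^2 + 3*x
(3) = -l
(4) = 18*s^2 + s*(15 - 11*y) + y^2 + 3*y - 18
(5) = a + 6*t^2 + t*(-2*a - 5) + 1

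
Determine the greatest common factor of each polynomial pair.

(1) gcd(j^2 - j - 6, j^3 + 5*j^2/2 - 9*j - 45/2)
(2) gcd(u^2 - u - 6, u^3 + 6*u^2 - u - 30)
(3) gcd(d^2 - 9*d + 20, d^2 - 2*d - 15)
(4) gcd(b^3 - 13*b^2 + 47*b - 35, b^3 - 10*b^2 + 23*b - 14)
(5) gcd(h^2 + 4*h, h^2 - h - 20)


(1) = gcd((j - 3)*(j + 2), (j - 3)*(j + 5/2)*(j + 3)) = j - 3
(2) = 1
(3) = gcd((d - 5)*(d - 4), (d - 5)*(d + 3)) = d - 5
(4) = b^2 - 8*b + 7
(5) = h + 4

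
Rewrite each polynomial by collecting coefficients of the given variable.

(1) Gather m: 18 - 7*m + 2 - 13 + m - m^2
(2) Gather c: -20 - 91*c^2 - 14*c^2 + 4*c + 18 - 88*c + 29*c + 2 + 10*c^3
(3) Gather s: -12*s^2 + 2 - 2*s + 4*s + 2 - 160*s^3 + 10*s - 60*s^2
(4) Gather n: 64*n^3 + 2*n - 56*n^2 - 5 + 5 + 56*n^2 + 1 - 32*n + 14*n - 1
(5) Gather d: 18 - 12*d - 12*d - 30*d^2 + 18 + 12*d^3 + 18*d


(1) = -m^2 - 6*m + 7
(2) = 10*c^3 - 105*c^2 - 55*c
(3) = -160*s^3 - 72*s^2 + 12*s + 4
(4) = 64*n^3 - 16*n
(5) = 12*d^3 - 30*d^2 - 6*d + 36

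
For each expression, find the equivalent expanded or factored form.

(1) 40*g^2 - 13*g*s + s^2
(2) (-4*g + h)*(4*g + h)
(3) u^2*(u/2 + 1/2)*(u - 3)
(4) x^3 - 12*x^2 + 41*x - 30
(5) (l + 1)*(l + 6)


(1) = (-8*g + s)*(-5*g + s)
(2) = -16*g^2 + h^2
(3) = u^4/2 - u^3 - 3*u^2/2
(4) = (x - 6)*(x - 5)*(x - 1)
(5) = l^2 + 7*l + 6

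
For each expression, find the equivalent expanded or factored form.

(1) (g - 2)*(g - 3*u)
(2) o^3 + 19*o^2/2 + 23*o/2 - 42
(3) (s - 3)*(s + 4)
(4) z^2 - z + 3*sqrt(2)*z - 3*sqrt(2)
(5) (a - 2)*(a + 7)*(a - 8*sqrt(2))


(1) = g^2 - 3*g*u - 2*g + 6*u
(2) = (o - 3/2)*(o + 4)*(o + 7)
(3) = s^2 + s - 12
(4) = (z - 1)*(z + 3*sqrt(2))
(5) = a^3 - 8*sqrt(2)*a^2 + 5*a^2 - 40*sqrt(2)*a - 14*a + 112*sqrt(2)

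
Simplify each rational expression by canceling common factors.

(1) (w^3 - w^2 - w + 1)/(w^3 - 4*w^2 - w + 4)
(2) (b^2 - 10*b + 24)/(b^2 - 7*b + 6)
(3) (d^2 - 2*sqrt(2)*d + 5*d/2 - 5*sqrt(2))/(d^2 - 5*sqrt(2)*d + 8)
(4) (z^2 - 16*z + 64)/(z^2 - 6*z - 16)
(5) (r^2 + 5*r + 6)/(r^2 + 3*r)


(1) = (w - 1)/(w - 4)
(2) = (b - 4)/(b - 1)
(3) = (2*d^2 + d*(5 - 4*sqrt(2)) - 10*sqrt(2))/(2*d^2 - 10*sqrt(2)*d + 16)
(4) = (z - 8)/(z + 2)
(5) = (r + 2)/r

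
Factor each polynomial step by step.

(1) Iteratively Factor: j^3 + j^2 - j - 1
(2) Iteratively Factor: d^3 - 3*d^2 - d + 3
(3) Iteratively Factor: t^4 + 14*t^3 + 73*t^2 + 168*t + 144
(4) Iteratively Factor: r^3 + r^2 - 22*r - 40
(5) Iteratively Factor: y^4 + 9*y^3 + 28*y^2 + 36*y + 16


(1) = (j - 1)*(j^2 + 2*j + 1) = (j - 1)*(j + 1)*(j + 1)
(2) = (d - 3)*(d^2 - 1) = (d - 3)*(d + 1)*(d - 1)
(3) = (t + 4)*(t^3 + 10*t^2 + 33*t + 36) = (t + 3)*(t + 4)*(t^2 + 7*t + 12) = (t + 3)*(t + 4)^2*(t + 3)
(4) = (r + 4)*(r^2 - 3*r - 10) = (r - 5)*(r + 4)*(r + 2)
(5) = (y + 2)*(y^3 + 7*y^2 + 14*y + 8) = (y + 2)^2*(y^2 + 5*y + 4) = (y + 2)^2*(y + 4)*(y + 1)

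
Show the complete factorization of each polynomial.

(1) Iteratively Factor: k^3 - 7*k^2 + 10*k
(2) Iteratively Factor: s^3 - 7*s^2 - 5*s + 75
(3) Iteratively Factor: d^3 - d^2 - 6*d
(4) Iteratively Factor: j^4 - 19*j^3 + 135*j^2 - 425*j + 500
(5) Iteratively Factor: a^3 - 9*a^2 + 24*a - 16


(1) = (k - 5)*(k^2 - 2*k) = k*(k - 5)*(k - 2)
(2) = (s - 5)*(s^2 - 2*s - 15) = (s - 5)^2*(s + 3)
(3) = (d - 3)*(d^2 + 2*d) = (d - 3)*(d + 2)*(d)
(4) = (j - 5)*(j^3 - 14*j^2 + 65*j - 100) = (j - 5)^2*(j^2 - 9*j + 20) = (j - 5)^3*(j - 4)
(5) = (a - 4)*(a^2 - 5*a + 4) = (a - 4)^2*(a - 1)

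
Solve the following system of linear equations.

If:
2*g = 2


Then:
g = 1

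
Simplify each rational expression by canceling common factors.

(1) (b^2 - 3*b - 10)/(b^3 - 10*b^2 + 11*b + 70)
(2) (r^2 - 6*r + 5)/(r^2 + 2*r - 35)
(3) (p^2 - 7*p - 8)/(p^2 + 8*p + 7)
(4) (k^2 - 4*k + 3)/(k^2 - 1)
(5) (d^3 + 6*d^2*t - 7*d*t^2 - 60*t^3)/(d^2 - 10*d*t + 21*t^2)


(1) = 1/(b - 7)
(2) = (r - 1)/(r + 7)
(3) = (p - 8)/(p + 7)
(4) = (k - 3)/(k + 1)
(5) = (-d^2 - 9*d*t - 20*t^2)/(-d + 7*t)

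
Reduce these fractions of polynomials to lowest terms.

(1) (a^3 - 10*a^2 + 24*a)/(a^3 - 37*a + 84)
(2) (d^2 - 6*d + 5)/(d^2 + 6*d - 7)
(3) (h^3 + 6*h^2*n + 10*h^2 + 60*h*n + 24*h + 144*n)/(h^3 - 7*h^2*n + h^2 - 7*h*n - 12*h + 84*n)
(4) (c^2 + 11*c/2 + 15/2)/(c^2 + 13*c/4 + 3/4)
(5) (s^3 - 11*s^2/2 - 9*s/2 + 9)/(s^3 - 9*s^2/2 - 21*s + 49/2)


(1) = (a^2 - 6*a)/(a^2 + 4*a - 21)
(2) = (d - 5)/(d + 7)
(3) = (h^2 + 6*h*n + 6*h + 36*n)/(h^2 - 7*h*n - 3*h + 21*n)
(4) = (4*c + 10)/(4*c + 1)
(5) = (2*s^2 - 9*s - 18)/(2*s^2 - 7*s - 49)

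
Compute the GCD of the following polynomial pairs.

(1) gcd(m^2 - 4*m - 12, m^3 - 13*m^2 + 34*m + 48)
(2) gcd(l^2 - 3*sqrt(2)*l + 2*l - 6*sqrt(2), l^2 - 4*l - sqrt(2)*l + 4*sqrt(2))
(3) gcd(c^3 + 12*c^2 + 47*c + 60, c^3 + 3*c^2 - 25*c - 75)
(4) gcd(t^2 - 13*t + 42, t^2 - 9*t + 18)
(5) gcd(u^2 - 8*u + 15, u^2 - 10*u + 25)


(1) = gcd((m - 6)*(m + 2), (m - 8)*(m - 6)*(m + 1)) = m - 6
(2) = gcd((l + 2)*(l - 3*sqrt(2)), (l - 4)*(l - sqrt(2))) = 1
(3) = gcd((c + 3)*(c + 4)*(c + 5), (c - 5)*(c + 3)*(c + 5)) = c^2 + 8*c + 15
(4) = t - 6
(5) = u - 5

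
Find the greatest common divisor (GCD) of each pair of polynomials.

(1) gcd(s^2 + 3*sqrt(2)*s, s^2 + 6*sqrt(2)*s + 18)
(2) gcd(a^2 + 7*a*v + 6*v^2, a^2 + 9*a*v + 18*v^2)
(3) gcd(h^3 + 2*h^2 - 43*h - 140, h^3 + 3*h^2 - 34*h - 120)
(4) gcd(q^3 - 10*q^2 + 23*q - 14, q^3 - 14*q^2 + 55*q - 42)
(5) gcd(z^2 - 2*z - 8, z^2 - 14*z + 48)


(1) = s + 3*sqrt(2)
(2) = gcd((a + v)*(a + 6*v), (a + 3*v)*(a + 6*v)) = a + 6*v
(3) = gcd((h - 7)*(h + 4)*(h + 5), (h - 6)*(h + 4)*(h + 5)) = h^2 + 9*h + 20
(4) = q^2 - 8*q + 7
(5) = 1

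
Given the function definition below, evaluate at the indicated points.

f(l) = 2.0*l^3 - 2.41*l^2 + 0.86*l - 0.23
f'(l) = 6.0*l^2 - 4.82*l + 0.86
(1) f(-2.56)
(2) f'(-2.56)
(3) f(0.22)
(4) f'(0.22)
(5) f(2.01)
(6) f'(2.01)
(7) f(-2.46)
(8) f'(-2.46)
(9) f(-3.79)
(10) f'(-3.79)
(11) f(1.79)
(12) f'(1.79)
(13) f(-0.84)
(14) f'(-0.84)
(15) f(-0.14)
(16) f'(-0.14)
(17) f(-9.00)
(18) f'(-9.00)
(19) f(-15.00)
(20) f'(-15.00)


(1) = -51.78
(2) = 52.52
(3) = -0.14
(4) = 0.09
(5) = 8.00
(6) = 15.41
(7) = -46.70
(8) = 49.03
(9) = -146.99
(10) = 105.31
(11) = 5.06
(12) = 11.46
(13) = -3.84
(14) = 9.14
(15) = -0.40
(16) = 1.65
(17) = -1661.18
(18) = 530.24
(19) = -7305.38
(20) = 1423.16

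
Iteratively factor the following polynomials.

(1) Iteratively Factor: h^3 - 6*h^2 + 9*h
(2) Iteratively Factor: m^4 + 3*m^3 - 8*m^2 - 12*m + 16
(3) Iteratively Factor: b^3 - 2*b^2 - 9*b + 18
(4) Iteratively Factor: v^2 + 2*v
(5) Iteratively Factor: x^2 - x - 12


(1) = (h)*(h^2 - 6*h + 9) = h*(h - 3)*(h - 3)
(2) = (m - 1)*(m^3 + 4*m^2 - 4*m - 16) = (m - 2)*(m - 1)*(m^2 + 6*m + 8) = (m - 2)*(m - 1)*(m + 4)*(m + 2)
(3) = (b - 2)*(b^2 - 9) = (b - 2)*(b + 3)*(b - 3)
(4) = (v + 2)*(v)
(5) = (x + 3)*(x - 4)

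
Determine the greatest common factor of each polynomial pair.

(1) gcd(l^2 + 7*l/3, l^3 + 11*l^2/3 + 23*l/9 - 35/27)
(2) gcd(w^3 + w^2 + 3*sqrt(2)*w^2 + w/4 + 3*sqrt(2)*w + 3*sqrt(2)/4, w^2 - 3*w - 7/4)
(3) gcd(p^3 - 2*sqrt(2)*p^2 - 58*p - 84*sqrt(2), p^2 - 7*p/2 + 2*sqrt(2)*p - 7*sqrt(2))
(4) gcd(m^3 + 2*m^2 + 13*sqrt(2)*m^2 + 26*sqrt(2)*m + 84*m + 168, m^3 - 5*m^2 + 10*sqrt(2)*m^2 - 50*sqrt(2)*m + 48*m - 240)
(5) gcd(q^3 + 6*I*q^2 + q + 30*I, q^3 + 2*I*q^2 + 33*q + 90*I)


(1) = gcd(l*(l + 7/3), (l - 1/3)*(l + 5/3)*(l + 7/3)) = l + 7/3
(2) = gcd((w + 1/2)^2*(w + 3*sqrt(2)), (w - 7/2)*(w + 1/2)) = w + 1/2
(3) = gcd((p - 7*sqrt(2))*(p + 2*sqrt(2))*(p + 3*sqrt(2)), (p - 7/2)*(p + 2*sqrt(2))) = p + 2*sqrt(2)
(4) = gcd((m + 2)*(m + 6*sqrt(2))*(m + 7*sqrt(2)), (m - 5)*(m + 4*sqrt(2))*(m + 6*sqrt(2))) = m + 6*sqrt(2)
(5) = gcd((q - 2*I)*(q + 3*I)*(q + 5*I), (q - 6*I)*(q + 3*I)*(q + 5*I)) = q^2 + 8*I*q - 15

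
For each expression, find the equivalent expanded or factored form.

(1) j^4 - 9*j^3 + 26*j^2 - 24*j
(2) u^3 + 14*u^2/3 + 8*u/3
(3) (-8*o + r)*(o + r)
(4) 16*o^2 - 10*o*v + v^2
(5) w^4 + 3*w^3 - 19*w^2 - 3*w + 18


(1) = j*(j - 4)*(j - 3)*(j - 2)
(2) = u*(u + 2/3)*(u + 4)
(3) = -8*o^2 - 7*o*r + r^2
(4) = (-8*o + v)*(-2*o + v)
(5) = (w - 3)*(w - 1)*(w + 1)*(w + 6)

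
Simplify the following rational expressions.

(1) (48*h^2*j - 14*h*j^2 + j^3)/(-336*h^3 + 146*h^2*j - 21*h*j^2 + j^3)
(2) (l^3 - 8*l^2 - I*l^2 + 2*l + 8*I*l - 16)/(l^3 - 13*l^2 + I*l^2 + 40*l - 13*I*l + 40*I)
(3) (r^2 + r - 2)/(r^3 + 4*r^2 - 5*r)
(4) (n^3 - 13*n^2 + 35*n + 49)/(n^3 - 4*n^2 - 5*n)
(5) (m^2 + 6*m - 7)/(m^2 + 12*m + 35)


(1) = -j/(7*h - j)
(2) = (l - 2*I)/(l - 5)
(3) = (r + 2)/(r^2 + 5*r)
(4) = (n^2 - 14*n + 49)/(n^2 - 5*n)
(5) = (m - 1)/(m + 5)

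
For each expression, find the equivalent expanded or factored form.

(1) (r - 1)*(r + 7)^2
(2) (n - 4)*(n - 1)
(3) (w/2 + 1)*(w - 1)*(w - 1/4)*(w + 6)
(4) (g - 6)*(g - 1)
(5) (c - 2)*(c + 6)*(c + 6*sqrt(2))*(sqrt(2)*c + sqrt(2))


(1) = r^3 + 13*r^2 + 35*r - 49
(2) = n^2 - 5*n + 4
(3) = w^4/2 + 27*w^3/8 + 9*w^2/8 - 13*w/2 + 3/2
(4) = g^2 - 7*g + 6
(5) = sqrt(2)*c^4 + 5*sqrt(2)*c^3 + 12*c^3 - 8*sqrt(2)*c^2 + 60*c^2 - 96*c - 12*sqrt(2)*c - 144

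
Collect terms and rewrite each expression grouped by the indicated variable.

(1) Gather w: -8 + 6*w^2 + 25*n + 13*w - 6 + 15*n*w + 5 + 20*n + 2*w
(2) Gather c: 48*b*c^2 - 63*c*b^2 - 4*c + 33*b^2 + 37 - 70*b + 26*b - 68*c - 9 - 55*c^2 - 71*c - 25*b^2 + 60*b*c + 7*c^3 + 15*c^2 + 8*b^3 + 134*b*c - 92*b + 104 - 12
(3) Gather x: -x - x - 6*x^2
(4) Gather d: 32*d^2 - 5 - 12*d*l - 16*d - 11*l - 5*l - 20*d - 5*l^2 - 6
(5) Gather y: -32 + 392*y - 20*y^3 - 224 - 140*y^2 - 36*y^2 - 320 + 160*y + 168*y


(1) = 45*n + 6*w^2 + w*(15*n + 15) - 9
(2) = 8*b^3 + 8*b^2 - 136*b + 7*c^3 + c^2*(48*b - 40) + c*(-63*b^2 + 194*b - 143) + 120
(3) = -6*x^2 - 2*x
(4) = 32*d^2 + d*(-12*l - 36) - 5*l^2 - 16*l - 11
(5) = -20*y^3 - 176*y^2 + 720*y - 576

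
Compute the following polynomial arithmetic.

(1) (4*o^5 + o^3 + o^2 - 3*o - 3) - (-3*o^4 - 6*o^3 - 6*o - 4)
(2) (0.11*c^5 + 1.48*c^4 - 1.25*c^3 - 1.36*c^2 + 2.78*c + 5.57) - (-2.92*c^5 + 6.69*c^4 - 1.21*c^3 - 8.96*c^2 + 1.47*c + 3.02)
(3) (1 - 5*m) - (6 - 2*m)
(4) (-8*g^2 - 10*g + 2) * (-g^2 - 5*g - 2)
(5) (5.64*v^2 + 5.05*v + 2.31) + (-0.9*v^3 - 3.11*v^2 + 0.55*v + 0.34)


(1) = 4*o^5 + 3*o^4 + 7*o^3 + o^2 + 3*o + 1
(2) = 3.03*c^5 - 5.21*c^4 - 0.04*c^3 + 7.6*c^2 + 1.31*c + 2.55
(3) = -3*m - 5
(4) = 8*g^4 + 50*g^3 + 64*g^2 + 10*g - 4
(5) = -0.9*v^3 + 2.53*v^2 + 5.6*v + 2.65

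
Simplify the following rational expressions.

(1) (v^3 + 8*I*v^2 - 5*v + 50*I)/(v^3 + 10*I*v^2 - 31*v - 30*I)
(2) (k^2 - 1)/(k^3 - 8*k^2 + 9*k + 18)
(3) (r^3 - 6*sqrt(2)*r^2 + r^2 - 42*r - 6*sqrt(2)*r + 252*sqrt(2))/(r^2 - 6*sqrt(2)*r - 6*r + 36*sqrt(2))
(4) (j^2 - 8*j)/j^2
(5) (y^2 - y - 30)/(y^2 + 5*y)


(1) = (v^2 + 3*I*v + 10)/(v^2 + 5*I*v - 6)
(2) = (k - 1)/(k^2 - 9*k + 18)
(3) = r + 7
(4) = (j - 8)/j
(5) = (y - 6)/y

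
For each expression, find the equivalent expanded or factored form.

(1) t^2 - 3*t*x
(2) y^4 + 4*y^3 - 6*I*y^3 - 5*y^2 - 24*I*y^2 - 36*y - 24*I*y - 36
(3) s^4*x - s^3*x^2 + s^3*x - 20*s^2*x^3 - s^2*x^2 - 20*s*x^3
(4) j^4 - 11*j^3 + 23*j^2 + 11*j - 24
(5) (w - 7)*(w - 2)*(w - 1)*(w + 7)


(1) = t*(t - 3*x)
(2) = (y + 2)^2*(y - 3*I)^2
(3) = s*(s - 5*x)*(s + 4*x)*(s*x + x)
(4) = (j - 8)*(j - 3)*(j - 1)*(j + 1)
(5) = w^4 - 3*w^3 - 47*w^2 + 147*w - 98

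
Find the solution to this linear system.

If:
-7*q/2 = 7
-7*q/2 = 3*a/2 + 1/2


Then:
a = 13/3
q = -2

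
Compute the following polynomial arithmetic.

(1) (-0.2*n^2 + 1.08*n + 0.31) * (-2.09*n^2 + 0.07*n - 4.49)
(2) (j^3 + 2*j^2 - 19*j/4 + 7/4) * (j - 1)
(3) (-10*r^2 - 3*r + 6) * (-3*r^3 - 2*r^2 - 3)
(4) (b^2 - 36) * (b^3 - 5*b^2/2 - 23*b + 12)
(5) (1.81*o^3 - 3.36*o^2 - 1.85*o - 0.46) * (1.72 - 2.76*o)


(1) = 0.418*n^4 - 2.2712*n^3 + 0.3257*n^2 - 4.8275*n - 1.3919
(2) = j^4 + j^3 - 27*j^2/4 + 13*j/2 - 7/4
(3) = 30*r^5 + 29*r^4 - 12*r^3 + 18*r^2 + 9*r - 18
(4) = b^5 - 5*b^4/2 - 59*b^3 + 102*b^2 + 828*b - 432
(5) = -4.9956*o^4 + 12.3868*o^3 - 0.6732*o^2 - 1.9124*o - 0.7912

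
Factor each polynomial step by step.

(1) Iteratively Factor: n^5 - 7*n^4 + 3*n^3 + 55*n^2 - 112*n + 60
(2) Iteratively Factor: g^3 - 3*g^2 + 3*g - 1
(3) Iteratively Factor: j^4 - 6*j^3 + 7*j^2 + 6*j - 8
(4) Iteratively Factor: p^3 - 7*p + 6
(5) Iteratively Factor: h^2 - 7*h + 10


(1) = (n - 2)*(n^4 - 5*n^3 - 7*n^2 + 41*n - 30) = (n - 5)*(n - 2)*(n^3 - 7*n + 6) = (n - 5)*(n - 2)*(n + 3)*(n^2 - 3*n + 2) = (n - 5)*(n - 2)*(n - 1)*(n + 3)*(n - 2)
(2) = (g - 1)*(g^2 - 2*g + 1) = (g - 1)^2*(g - 1)
(3) = (j - 4)*(j^3 - 2*j^2 - j + 2) = (j - 4)*(j + 1)*(j^2 - 3*j + 2) = (j - 4)*(j - 2)*(j + 1)*(j - 1)
(4) = (p - 2)*(p^2 + 2*p - 3) = (p - 2)*(p - 1)*(p + 3)
(5) = (h - 5)*(h - 2)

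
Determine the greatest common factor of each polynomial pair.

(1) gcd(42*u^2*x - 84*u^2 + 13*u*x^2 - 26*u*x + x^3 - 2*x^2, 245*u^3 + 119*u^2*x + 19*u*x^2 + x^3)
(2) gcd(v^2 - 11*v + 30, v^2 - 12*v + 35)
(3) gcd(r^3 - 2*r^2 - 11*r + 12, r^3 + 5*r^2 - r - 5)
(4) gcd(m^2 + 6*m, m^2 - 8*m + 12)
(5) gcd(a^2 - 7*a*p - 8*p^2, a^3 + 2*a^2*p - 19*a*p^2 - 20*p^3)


(1) = 7*u + x
(2) = gcd((v - 6)*(v - 5), (v - 7)*(v - 5)) = v - 5
(3) = gcd((r - 4)*(r - 1)*(r + 3), (r - 1)*(r + 1)*(r + 5)) = r - 1
(4) = gcd(m*(m + 6), (m - 6)*(m - 2)) = 1
(5) = a + p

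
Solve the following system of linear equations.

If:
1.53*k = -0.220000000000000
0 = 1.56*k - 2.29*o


Then:
k = -0.14
o = -0.10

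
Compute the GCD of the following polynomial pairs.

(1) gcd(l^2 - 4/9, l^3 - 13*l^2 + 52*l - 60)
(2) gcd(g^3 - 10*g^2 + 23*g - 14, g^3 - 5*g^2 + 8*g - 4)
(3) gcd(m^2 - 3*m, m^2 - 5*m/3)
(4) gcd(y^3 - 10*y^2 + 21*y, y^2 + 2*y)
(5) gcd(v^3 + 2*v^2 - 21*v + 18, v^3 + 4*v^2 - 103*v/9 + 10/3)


(1) = gcd((l - 2/3)*(l + 2/3), (l - 6)*(l - 5)*(l - 2)) = 1
(2) = gcd((g - 7)*(g - 2)*(g - 1), (g - 2)^2*(g - 1)) = g^2 - 3*g + 2
(3) = m
(4) = y
(5) = gcd((v - 3)*(v - 1)*(v + 6), (v - 5/3)*(v - 1/3)*(v + 6)) = v + 6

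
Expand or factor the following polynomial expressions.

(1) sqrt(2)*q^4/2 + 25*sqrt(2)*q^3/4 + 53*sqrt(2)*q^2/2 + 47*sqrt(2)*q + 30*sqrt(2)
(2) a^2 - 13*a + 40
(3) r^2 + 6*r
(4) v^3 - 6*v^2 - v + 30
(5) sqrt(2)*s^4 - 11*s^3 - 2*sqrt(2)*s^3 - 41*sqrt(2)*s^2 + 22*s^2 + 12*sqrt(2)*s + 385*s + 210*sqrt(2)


(1) = (q + 2)*(q + 5/2)*(q + 6)*(sqrt(2)*q/2 + sqrt(2))
(2) = (a - 8)*(a - 5)
(3) = r*(r + 6)
(4) = (v - 5)*(v - 3)*(v + 2)
(5) = (s - 7)*(s + 5)*(s - 6*sqrt(2))*(sqrt(2)*s + 1)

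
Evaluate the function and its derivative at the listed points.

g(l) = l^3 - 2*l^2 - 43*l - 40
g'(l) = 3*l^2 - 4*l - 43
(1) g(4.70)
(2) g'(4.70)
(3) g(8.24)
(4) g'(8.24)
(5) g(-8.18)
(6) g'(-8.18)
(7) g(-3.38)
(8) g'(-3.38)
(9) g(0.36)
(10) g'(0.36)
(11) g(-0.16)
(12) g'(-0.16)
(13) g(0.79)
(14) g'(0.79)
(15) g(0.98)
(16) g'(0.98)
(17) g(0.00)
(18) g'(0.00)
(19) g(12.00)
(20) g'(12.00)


(1) = -182.46
(2) = 4.47
(3) = 29.36
(4) = 127.73
(5) = -369.43
(6) = 190.46
(7) = 43.88
(8) = 4.79
(9) = -55.69
(10) = -44.05
(11) = -33.18
(12) = -42.28
(13) = -74.73
(14) = -44.29
(15) = -83.12
(16) = -44.04
(17) = -40.00
(18) = -43.00
(19) = 884.00
(20) = 341.00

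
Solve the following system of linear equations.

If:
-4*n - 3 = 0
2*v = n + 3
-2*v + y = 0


Then:
n = -3/4
v = 9/8
y = 9/4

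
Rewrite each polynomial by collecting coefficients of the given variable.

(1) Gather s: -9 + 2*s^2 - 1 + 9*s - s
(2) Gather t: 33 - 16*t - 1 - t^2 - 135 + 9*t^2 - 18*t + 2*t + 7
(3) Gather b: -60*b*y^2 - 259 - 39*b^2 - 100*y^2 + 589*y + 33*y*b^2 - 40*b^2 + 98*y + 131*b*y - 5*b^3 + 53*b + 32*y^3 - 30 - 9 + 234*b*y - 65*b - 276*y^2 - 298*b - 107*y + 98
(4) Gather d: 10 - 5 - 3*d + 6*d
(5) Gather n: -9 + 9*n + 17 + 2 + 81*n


(1) = 2*s^2 + 8*s - 10
(2) = 8*t^2 - 32*t - 96
(3) = -5*b^3 + b^2*(33*y - 79) + b*(-60*y^2 + 365*y - 310) + 32*y^3 - 376*y^2 + 580*y - 200
(4) = 3*d + 5
(5) = 90*n + 10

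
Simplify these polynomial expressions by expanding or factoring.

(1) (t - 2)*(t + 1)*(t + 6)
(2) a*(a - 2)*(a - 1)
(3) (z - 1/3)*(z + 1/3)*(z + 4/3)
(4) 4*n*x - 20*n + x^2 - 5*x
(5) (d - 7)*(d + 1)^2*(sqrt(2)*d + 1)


(1) = t^3 + 5*t^2 - 8*t - 12
(2) = a^3 - 3*a^2 + 2*a
(3) = z^3 + 4*z^2/3 - z/9 - 4/27
(4) = (4*n + x)*(x - 5)
(5) = sqrt(2)*d^4 - 5*sqrt(2)*d^3 + d^3 - 13*sqrt(2)*d^2 - 5*d^2 - 13*d - 7*sqrt(2)*d - 7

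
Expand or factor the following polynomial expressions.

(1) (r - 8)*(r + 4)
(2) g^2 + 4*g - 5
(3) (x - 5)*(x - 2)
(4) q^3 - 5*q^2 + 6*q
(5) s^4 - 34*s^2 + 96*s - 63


(1) = r^2 - 4*r - 32
(2) = (g - 1)*(g + 5)
(3) = x^2 - 7*x + 10
(4) = q*(q - 3)*(q - 2)
(5) = (s - 3)^2*(s - 1)*(s + 7)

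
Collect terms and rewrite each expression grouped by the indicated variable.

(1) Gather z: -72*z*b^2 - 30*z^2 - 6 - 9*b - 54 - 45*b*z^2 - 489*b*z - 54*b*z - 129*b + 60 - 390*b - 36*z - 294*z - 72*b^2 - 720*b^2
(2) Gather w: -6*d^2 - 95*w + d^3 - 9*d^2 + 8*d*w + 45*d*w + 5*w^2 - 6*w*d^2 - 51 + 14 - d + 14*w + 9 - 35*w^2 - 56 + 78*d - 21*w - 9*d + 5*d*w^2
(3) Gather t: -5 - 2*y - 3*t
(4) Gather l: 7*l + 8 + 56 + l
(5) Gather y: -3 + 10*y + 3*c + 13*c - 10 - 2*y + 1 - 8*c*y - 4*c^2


(1) = -792*b^2 - 528*b + z^2*(-45*b - 30) + z*(-72*b^2 - 543*b - 330)
(2) = d^3 - 15*d^2 + 68*d + w^2*(5*d - 30) + w*(-6*d^2 + 53*d - 102) - 84
(3) = -3*t - 2*y - 5
(4) = 8*l + 64
(5) = -4*c^2 + 16*c + y*(8 - 8*c) - 12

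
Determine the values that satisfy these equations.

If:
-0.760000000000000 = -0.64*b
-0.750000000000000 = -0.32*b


Then:
No Solution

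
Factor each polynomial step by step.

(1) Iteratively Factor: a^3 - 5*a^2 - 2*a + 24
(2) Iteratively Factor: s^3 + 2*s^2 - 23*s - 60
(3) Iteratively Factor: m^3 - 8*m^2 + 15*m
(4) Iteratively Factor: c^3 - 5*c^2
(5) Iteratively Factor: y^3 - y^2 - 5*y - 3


(1) = (a - 4)*(a^2 - a - 6) = (a - 4)*(a - 3)*(a + 2)
(2) = (s - 5)*(s^2 + 7*s + 12) = (s - 5)*(s + 3)*(s + 4)
(3) = (m)*(m^2 - 8*m + 15) = m*(m - 5)*(m - 3)
(4) = (c)*(c^2 - 5*c) = c^2*(c - 5)
(5) = (y + 1)*(y^2 - 2*y - 3) = (y + 1)^2*(y - 3)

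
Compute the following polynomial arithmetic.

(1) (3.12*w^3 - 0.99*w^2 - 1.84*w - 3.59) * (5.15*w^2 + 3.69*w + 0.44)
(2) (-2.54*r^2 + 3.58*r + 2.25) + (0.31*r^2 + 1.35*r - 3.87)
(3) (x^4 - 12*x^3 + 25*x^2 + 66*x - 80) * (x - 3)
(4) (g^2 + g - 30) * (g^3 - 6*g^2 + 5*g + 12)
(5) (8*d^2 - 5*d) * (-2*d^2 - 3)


(1) = 16.068*w^5 + 6.4143*w^4 - 11.7563*w^3 - 25.7137*w^2 - 14.0567*w - 1.5796
(2) = -2.23*r^2 + 4.93*r - 1.62
(3) = x^5 - 15*x^4 + 61*x^3 - 9*x^2 - 278*x + 240
(4) = g^5 - 5*g^4 - 31*g^3 + 197*g^2 - 138*g - 360
(5) = -16*d^4 + 10*d^3 - 24*d^2 + 15*d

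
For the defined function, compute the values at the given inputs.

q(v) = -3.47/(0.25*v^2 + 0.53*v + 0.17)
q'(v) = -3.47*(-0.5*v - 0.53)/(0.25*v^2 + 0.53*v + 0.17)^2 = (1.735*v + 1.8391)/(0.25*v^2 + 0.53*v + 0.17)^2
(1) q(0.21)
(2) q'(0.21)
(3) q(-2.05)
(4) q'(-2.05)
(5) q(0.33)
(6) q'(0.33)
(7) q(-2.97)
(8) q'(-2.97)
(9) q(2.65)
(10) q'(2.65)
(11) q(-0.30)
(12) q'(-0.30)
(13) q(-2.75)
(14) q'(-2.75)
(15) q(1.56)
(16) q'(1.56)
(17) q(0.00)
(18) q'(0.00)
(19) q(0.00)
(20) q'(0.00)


(1) = -11.87
(2) = 25.79
(3) = -25.87
(4) = -95.48
(5) = -9.32
(6) = 17.42
(7) = -4.33
(8) = -5.16
(9) = -1.04
(10) = 0.58
(11) = -103.58
(12) = 1174.96
(13) = -5.75
(14) = -8.06
(15) = -2.16
(16) = 1.76
(17) = -20.41
(18) = 63.64
(19) = -20.41
(20) = 63.64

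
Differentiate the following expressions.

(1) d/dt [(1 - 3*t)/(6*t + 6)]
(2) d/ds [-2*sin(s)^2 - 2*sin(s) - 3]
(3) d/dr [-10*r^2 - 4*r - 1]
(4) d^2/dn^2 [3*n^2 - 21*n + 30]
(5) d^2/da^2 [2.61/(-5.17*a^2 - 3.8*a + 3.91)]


(1) = -2/(3*(t + 1)^2)
(2) = -2*sin(2*s) - 2*cos(s)
(3) = -20*r - 4
(4) = 6
(5) = (139.524858*a^2 + 102.55212*a - 2.61*(10.34*a + 3.8)*(20.68*a + 7.6) - 105.520734)/(5.17*a^2 + 3.8*a - 3.91)^3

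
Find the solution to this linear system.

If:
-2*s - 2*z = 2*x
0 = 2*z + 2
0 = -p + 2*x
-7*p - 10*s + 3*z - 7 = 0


Then:
p = -10
s = 6
x = -5
z = -1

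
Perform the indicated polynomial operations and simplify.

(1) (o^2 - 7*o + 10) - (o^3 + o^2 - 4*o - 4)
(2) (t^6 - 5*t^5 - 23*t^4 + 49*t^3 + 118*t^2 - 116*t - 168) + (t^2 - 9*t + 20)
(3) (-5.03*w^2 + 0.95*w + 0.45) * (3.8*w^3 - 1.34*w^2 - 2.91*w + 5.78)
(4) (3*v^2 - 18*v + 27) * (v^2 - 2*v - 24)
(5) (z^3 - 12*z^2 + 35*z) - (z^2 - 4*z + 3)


(1) = -o^3 - 3*o + 14
(2) = t^6 - 5*t^5 - 23*t^4 + 49*t^3 + 119*t^2 - 125*t - 148
(3) = -19.114*w^5 + 10.3502*w^4 + 15.0743*w^3 - 32.4409*w^2 + 4.1815*w + 2.601
(4) = 3*v^4 - 24*v^3 - 9*v^2 + 378*v - 648
(5) = z^3 - 13*z^2 + 39*z - 3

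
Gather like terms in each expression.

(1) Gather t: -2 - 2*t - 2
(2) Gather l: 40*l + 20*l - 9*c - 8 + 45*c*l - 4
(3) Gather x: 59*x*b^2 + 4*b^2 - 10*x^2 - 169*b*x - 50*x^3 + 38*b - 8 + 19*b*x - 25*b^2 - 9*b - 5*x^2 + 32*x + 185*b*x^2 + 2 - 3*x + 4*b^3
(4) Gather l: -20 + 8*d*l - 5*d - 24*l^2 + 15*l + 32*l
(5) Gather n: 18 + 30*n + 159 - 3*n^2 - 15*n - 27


(1) = -2*t - 4
(2) = -9*c + l*(45*c + 60) - 12
(3) = 4*b^3 - 21*b^2 + 29*b - 50*x^3 + x^2*(185*b - 15) + x*(59*b^2 - 150*b + 29) - 6
(4) = -5*d - 24*l^2 + l*(8*d + 47) - 20
(5) = -3*n^2 + 15*n + 150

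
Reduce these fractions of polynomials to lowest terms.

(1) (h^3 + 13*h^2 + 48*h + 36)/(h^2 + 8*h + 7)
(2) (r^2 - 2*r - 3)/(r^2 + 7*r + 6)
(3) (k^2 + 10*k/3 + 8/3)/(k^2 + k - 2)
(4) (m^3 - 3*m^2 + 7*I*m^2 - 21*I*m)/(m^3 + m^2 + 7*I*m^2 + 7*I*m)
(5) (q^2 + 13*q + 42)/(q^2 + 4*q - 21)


(1) = (h^2 + 12*h + 36)/(h + 7)
(2) = (r - 3)/(r + 6)
(3) = (3*k + 4)/(3*k - 3)
(4) = (m - 3)/(m + 1)
(5) = (q + 6)/(q - 3)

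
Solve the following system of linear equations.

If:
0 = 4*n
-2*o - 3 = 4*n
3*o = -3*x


Then:
n = 0
o = -3/2
x = 3/2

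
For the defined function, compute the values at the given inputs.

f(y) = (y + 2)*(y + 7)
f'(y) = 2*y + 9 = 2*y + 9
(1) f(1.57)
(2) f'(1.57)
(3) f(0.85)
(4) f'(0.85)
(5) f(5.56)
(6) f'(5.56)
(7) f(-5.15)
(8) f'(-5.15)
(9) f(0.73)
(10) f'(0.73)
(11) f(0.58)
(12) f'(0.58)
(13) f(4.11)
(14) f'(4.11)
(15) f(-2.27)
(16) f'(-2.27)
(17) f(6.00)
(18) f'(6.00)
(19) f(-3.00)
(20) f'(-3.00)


(1) = 30.59
(2) = 12.14
(3) = 22.37
(4) = 10.70
(5) = 94.95
(6) = 20.12
(7) = -5.83
(8) = -1.30
(9) = 21.10
(10) = 10.46
(11) = 19.56
(12) = 10.16
(13) = 67.88
(14) = 17.22
(15) = -1.28
(16) = 4.46
(17) = 104.00
(18) = 21.00
(19) = -4.00
(20) = 3.00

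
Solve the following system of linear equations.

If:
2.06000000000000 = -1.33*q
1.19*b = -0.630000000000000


Then:
b = -0.53
q = -1.55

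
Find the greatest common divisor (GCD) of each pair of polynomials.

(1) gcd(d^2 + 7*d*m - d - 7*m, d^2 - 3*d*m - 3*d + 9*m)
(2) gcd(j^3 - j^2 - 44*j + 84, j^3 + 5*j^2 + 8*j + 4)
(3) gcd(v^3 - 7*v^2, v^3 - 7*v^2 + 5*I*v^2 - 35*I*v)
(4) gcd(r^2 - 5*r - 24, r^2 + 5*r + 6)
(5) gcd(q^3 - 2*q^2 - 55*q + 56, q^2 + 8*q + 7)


(1) = gcd((d - 1)*(d + 7*m), (d - 3)*(d - 3*m)) = 1
(2) = gcd((j - 6)*(j - 2)*(j + 7), (j + 1)*(j + 2)^2) = 1
(3) = gcd(v^2*(v - 7), v*(v - 7)*(v + 5*I)) = v^2 - 7*v
(4) = gcd((r - 8)*(r + 3), (r + 2)*(r + 3)) = r + 3
(5) = q + 7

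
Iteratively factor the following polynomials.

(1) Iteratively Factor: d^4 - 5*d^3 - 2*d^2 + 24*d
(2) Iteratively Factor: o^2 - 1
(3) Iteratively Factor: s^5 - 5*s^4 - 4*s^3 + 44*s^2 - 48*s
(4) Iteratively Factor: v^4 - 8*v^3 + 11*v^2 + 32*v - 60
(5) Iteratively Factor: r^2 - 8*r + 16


(1) = (d - 3)*(d^3 - 2*d^2 - 8*d) = (d - 3)*(d + 2)*(d^2 - 4*d) = d*(d - 3)*(d + 2)*(d - 4)
(2) = (o + 1)*(o - 1)
(3) = (s)*(s^4 - 5*s^3 - 4*s^2 + 44*s - 48) = s*(s + 3)*(s^3 - 8*s^2 + 20*s - 16) = s*(s - 4)*(s + 3)*(s^2 - 4*s + 4) = s*(s - 4)*(s - 2)*(s + 3)*(s - 2)
(4) = (v + 2)*(v^3 - 10*v^2 + 31*v - 30) = (v - 5)*(v + 2)*(v^2 - 5*v + 6) = (v - 5)*(v - 2)*(v + 2)*(v - 3)
(5) = (r - 4)*(r - 4)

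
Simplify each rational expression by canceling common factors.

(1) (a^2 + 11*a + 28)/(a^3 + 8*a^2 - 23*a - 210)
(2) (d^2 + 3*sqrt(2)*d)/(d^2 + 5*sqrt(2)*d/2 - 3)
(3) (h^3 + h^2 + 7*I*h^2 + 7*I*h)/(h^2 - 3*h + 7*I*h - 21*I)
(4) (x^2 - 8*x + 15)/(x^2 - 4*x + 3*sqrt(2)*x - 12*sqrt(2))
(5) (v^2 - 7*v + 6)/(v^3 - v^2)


(1) = (a + 4)/(a^2 + a - 30)
(2) = 2*d/(2*d - sqrt(2))
(3) = (h^2 + h)/(h - 3)
(4) = (x^2 - 8*x + 15)/(x^2 + x*(-4 + 3*sqrt(2)) - 12*sqrt(2))
(5) = (v - 6)/v^2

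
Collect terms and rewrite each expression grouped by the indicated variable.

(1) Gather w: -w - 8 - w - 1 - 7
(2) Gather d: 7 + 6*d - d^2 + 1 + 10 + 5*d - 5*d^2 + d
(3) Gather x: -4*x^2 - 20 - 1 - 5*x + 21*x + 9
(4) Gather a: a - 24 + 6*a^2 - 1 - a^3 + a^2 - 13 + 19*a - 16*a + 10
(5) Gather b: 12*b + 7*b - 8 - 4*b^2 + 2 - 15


(1) = -2*w - 16
(2) = -6*d^2 + 12*d + 18
(3) = -4*x^2 + 16*x - 12
(4) = -a^3 + 7*a^2 + 4*a - 28
(5) = -4*b^2 + 19*b - 21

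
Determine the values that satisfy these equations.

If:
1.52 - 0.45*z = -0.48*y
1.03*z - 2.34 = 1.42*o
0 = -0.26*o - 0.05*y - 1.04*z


Then:
o = -1.31
y = -2.74
z = 0.46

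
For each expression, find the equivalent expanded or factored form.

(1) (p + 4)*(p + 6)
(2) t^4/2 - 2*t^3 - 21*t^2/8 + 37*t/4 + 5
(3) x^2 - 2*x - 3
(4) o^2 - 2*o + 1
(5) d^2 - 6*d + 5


(1) = p^2 + 10*p + 24
(2) = (t/2 + 1)*(t - 4)*(t - 5/2)*(t + 1/2)
(3) = (x - 3)*(x + 1)
(4) = (o - 1)^2
(5) = (d - 5)*(d - 1)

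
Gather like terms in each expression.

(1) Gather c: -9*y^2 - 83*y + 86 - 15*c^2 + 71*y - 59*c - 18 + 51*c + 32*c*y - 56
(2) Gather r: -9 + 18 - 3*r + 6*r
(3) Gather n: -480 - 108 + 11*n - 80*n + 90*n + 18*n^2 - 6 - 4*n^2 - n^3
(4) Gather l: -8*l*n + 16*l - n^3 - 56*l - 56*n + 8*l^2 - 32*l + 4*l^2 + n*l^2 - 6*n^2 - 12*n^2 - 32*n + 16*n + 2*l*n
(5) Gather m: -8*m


(1) = -15*c^2 + c*(32*y - 8) - 9*y^2 - 12*y + 12
(2) = 3*r + 9
(3) = -n^3 + 14*n^2 + 21*n - 594
(4) = l^2*(n + 12) + l*(-6*n - 72) - n^3 - 18*n^2 - 72*n
(5) = -8*m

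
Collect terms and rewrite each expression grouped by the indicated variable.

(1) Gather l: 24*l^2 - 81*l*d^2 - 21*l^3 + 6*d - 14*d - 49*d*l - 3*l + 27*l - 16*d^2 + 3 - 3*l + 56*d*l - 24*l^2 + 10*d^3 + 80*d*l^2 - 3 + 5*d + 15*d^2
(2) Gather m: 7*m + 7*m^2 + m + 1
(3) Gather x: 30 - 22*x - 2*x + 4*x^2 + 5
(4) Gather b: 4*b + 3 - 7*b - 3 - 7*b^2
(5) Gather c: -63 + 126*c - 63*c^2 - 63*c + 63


(1) = 10*d^3 - d^2 + 80*d*l^2 - 3*d - 21*l^3 + l*(-81*d^2 + 7*d + 21)
(2) = 7*m^2 + 8*m + 1
(3) = 4*x^2 - 24*x + 35
(4) = -7*b^2 - 3*b
(5) = -63*c^2 + 63*c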